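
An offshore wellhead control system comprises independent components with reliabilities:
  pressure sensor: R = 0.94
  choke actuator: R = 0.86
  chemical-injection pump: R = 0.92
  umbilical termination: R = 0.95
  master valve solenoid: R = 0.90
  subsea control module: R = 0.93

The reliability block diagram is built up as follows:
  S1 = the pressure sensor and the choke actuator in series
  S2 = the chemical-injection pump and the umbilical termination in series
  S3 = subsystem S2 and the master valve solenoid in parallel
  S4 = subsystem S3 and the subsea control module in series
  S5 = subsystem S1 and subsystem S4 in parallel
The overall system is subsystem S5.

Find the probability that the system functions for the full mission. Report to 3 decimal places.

Series (pressure sensor and choke actuator): 0.94000 × 0.86000 = 0.80840
Series (chemical-injection pump and umbilical termination): 0.92000 × 0.95000 = 0.87400
Parallel ([0.87400] and master valve solenoid): 1 − (1 − 0.87400)(1 − 0.90000) = 0.98740
Series ([0.98740] and subsea control module): 0.98740 × 0.93000 = 0.91828
Parallel ([0.80840] and [0.91828]): 1 − (1 − 0.80840)(1 − 0.91828) = 0.984

0.984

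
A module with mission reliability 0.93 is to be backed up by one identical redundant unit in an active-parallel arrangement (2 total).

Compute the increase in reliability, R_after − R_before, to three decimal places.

R_before = 0.93
R_after = 1 − (1 − 0.93)^2 = 0.995
ΔR = 0.995 − 0.93 = 0.065

0.065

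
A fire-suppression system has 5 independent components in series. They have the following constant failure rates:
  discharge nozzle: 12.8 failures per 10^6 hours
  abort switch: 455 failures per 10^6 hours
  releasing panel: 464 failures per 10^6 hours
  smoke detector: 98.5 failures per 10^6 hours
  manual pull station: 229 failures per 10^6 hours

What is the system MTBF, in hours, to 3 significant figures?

Series of exponential components: λ_sys = Σ λ_i
λ_sys = 0.0000128 + 0.000455 + 0.000464 + 0.0000985 + 0.000229 = 1.2593e-03 /h
MTBF = 1 / λ_sys = 794 h

794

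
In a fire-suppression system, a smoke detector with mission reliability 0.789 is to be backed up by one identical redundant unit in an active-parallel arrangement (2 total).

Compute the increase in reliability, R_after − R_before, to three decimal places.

0.166

R_before = 0.789
R_after = 1 − (1 − 0.789)^2 = 0.955
ΔR = 0.955 − 0.789 = 0.166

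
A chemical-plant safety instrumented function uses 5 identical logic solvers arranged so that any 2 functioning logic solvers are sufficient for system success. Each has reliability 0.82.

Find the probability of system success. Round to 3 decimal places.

0.996

R = Σ_{i=2}^{5} C(5,i) p^i (1−p)^{5−i} with p = 0.82
C(5,2)·0.82^2·0.18^3 = 0.03921
C(5,3)·0.82^3·0.18^2 = 0.17864
C(5,4)·0.82^4·0.18^1 = 0.40691
C(5,5)·0.82^5·0.18^0 = 0.37074
Sum = 0.996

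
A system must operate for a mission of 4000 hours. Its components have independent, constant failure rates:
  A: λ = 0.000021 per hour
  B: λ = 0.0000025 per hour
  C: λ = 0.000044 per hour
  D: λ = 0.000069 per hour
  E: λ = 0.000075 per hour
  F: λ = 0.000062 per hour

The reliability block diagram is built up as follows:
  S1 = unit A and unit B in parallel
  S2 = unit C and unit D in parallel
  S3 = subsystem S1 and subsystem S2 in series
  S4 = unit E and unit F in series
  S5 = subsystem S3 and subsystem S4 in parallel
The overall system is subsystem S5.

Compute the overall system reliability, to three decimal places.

R(A) = exp(−0.000021 × 4000) = 0.91943
R(B) = exp(−0.0000025 × 4000) = 0.99005
R(C) = exp(−0.000044 × 4000) = 0.83862
R(D) = exp(−0.000069 × 4000) = 0.75881
R(E) = exp(−0.000075 × 4000) = 0.74082
R(F) = exp(−0.000062 × 4000) = 0.78036
Parallel (A and B): 1 − (1 − 0.91943)(1 − 0.99005) = 0.99920
Parallel (C and D): 1 − (1 − 0.83862)(1 − 0.75881) = 0.96108
Series ([0.99920] and [0.96108]): 0.99920 × 0.96108 = 0.96031
Series (E and F): 0.74082 × 0.78036 = 0.57811
Parallel ([0.96031] and [0.57811]): 1 − (1 − 0.96031)(1 − 0.57811) = 0.983

0.983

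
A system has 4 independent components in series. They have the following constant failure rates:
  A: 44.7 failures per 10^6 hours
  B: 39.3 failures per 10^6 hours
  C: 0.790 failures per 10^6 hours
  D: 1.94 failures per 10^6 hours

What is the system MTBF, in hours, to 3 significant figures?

Series of exponential components: λ_sys = Σ λ_i
λ_sys = 0.0000447 + 0.0000393 + 0.000000790 + 0.00000194 = 8.6730e-05 /h
MTBF = 1 / λ_sys = 11500 h

11500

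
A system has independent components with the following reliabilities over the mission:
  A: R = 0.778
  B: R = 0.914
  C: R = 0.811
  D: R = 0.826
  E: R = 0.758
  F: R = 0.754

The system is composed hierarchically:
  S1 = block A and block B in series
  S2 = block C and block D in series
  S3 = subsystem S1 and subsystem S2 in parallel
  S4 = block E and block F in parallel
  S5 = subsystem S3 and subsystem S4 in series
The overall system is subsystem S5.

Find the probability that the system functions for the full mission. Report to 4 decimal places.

0.8508

Series (A and B): 0.778000 × 0.914000 = 0.711092
Series (C and D): 0.811000 × 0.826000 = 0.669886
Parallel ([0.711092] and [0.669886]): 1 − (1 − 0.711092)(1 − 0.669886) = 0.904627
Parallel (E and F): 1 − (1 − 0.758000)(1 − 0.754000) = 0.940468
Series ([0.904627] and [0.940468]): 0.904627 × 0.940468 = 0.8508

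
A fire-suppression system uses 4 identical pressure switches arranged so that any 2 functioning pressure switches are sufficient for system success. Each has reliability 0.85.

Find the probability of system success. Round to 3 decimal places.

0.988

R = Σ_{i=2}^{4} C(4,i) p^i (1−p)^{4−i} with p = 0.85
C(4,2)·0.85^2·0.15^2 = 0.09754
C(4,3)·0.85^3·0.15^1 = 0.36848
C(4,4)·0.85^4·0.15^0 = 0.52201
Sum = 0.988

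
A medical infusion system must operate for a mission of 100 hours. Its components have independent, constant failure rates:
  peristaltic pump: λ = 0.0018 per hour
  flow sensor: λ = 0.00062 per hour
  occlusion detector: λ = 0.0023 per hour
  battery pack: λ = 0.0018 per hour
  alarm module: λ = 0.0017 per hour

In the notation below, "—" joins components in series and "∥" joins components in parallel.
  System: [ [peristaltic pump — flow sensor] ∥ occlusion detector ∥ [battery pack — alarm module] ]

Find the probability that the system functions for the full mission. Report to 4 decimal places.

R(peristaltic pump) = exp(−0.0018 × 100) = 0.835270
R(flow sensor) = exp(−0.00062 × 100) = 0.939883
R(occlusion detector) = exp(−0.0023 × 100) = 0.794534
R(battery pack) = exp(−0.0018 × 100) = 0.835270
R(alarm module) = exp(−0.0017 × 100) = 0.843665
Series (peristaltic pump and flow sensor): 0.835270 × 0.939883 = 0.785056
Series (battery pack and alarm module): 0.835270 × 0.843665 = 0.704688
Parallel ([0.785056], occlusion detector, and [0.704688]): 1 − (1 − 0.785056)(1 − 0.794534)(1 − 0.704688) = 0.9870

0.9870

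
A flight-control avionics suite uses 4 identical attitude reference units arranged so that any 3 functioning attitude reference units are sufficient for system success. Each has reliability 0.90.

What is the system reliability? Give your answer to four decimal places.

R = Σ_{i=3}^{4} C(4,i) p^i (1−p)^{4−i} with p = 0.90
C(4,3)·0.90^3·0.10^1 = 0.291600
C(4,4)·0.90^4·0.10^0 = 0.656100
Sum = 0.9477

0.9477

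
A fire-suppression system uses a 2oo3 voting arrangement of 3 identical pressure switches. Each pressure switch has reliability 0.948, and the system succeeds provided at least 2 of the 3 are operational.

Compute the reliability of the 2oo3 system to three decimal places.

R = Σ_{i=2}^{3} C(3,i) p^i (1−p)^{3−i} with p = 0.948
C(3,2)·0.948^2·0.052^1 = 0.14020
C(3,3)·0.948^3·0.052^0 = 0.85197
Sum = 0.992

0.992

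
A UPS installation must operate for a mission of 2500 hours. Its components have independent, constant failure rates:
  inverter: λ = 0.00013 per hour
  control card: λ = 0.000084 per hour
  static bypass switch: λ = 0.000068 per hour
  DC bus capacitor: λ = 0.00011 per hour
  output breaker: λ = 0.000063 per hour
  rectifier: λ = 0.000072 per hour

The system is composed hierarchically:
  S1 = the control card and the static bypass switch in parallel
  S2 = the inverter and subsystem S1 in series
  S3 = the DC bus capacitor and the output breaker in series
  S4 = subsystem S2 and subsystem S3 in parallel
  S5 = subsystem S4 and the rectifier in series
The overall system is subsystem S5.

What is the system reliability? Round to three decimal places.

0.748

R(inverter) = exp(−0.00013 × 2500) = 0.72253
R(control card) = exp(−0.000084 × 2500) = 0.81058
R(static bypass switch) = exp(−0.000068 × 2500) = 0.84366
R(DC bus capacitor) = exp(−0.00011 × 2500) = 0.75957
R(output breaker) = exp(−0.000063 × 2500) = 0.85428
R(rectifier) = exp(−0.000072 × 2500) = 0.83527
Parallel (control card and static bypass switch): 1 − (1 − 0.81058)(1 − 0.84366) = 0.97039
Series (inverter and [0.97039]): 0.72253 × 0.97039 = 0.70114
Series (DC bus capacitor and output breaker): 0.75957 × 0.85428 = 0.64889
Parallel ([0.70114] and [0.64889]): 1 − (1 − 0.70114)(1 − 0.64889) = 0.89507
Series ([0.89507] and rectifier): 0.89507 × 0.83527 = 0.748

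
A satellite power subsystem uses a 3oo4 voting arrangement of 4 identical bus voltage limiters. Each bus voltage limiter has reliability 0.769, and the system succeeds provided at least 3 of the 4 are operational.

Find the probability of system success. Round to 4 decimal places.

R = Σ_{i=3}^{4} C(4,i) p^i (1−p)^{4−i} with p = 0.769
C(4,3)·0.769^3·0.231^1 = 0.420195
C(4,4)·0.769^4·0.231^0 = 0.349708
Sum = 0.7699

0.7699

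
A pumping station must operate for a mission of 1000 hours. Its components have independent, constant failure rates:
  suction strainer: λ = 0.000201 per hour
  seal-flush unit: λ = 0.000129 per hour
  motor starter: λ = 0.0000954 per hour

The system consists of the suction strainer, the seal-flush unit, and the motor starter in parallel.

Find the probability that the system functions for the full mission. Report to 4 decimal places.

R(suction strainer) = exp(−0.000201 × 1000) = 0.817912
R(seal-flush unit) = exp(−0.000129 × 1000) = 0.878974
R(motor starter) = exp(−0.0000954 × 1000) = 0.909009
Parallel (suction strainer, seal-flush unit, and motor starter): 1 − (1 − 0.817912)(1 − 0.878974)(1 − 0.909009) = 0.9980

0.9980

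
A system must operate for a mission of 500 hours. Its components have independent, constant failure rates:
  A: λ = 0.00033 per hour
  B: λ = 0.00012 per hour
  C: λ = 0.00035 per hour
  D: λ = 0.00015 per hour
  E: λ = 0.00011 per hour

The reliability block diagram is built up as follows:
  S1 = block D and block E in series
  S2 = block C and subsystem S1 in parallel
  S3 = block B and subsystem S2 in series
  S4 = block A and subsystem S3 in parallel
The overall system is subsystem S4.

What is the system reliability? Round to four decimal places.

0.9883

R(A) = exp(−0.00033 × 500) = 0.847894
R(B) = exp(−0.00012 × 500) = 0.941765
R(C) = exp(−0.00035 × 500) = 0.839457
R(D) = exp(−0.00015 × 500) = 0.927743
R(E) = exp(−0.00011 × 500) = 0.946485
Series (D and E): 0.927743 × 0.946485 = 0.878095
Parallel (C and [0.878095]): 1 − (1 − 0.839457)(1 − 0.878095) = 0.980429
Series (B and [0.980429]): 0.941765 × 0.980429 = 0.923334
Parallel (A and [0.923334]): 1 − (1 − 0.847894)(1 − 0.923334) = 0.9883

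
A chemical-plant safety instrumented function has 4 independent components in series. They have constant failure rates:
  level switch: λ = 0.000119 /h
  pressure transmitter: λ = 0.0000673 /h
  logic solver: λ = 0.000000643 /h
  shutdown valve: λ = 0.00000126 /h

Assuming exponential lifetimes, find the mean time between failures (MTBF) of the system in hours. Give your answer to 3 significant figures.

Series of exponential components: λ_sys = Σ λ_i
λ_sys = 0.000119 + 0.0000673 + 0.000000643 + 0.00000126 = 1.8820e-04 /h
MTBF = 1 / λ_sys = 5310 h

5310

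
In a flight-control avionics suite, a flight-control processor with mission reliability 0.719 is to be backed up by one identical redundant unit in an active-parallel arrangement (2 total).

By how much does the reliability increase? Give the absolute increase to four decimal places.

0.2020

R_before = 0.719
R_after = 1 − (1 − 0.719)^2 = 0.9210
ΔR = 0.9210 − 0.719 = 0.2020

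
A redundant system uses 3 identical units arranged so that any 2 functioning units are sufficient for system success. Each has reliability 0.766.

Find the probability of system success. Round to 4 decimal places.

0.8614

R = Σ_{i=2}^{3} C(3,i) p^i (1−p)^{3−i} with p = 0.766
C(3,2)·0.766^2·0.234^1 = 0.411903
C(3,3)·0.766^3·0.234^0 = 0.449455
Sum = 0.8614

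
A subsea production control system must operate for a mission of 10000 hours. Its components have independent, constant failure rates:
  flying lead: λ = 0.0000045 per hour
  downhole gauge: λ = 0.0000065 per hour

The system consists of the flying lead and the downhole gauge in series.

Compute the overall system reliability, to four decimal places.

0.8958

R(flying lead) = exp(−0.0000045 × 10000) = 0.955997
R(downhole gauge) = exp(−0.0000065 × 10000) = 0.937067
Series (flying lead and downhole gauge): 0.955997 × 0.937067 = 0.8958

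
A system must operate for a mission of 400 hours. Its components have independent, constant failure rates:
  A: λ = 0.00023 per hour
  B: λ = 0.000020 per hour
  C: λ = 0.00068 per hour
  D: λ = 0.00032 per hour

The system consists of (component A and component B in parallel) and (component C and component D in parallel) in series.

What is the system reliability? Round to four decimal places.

R(A) = exp(−0.00023 × 400) = 0.912105
R(B) = exp(−0.000020 × 400) = 0.992032
R(C) = exp(−0.00068 × 400) = 0.761854
R(D) = exp(−0.00032 × 400) = 0.879853
Parallel (A and B): 1 − (1 − 0.912105)(1 − 0.992032) = 0.999300
Parallel (C and D): 1 − (1 − 0.761854)(1 − 0.879853) = 0.971387
Series ([0.999300] and [0.971387]): 0.999300 × 0.971387 = 0.9707

0.9707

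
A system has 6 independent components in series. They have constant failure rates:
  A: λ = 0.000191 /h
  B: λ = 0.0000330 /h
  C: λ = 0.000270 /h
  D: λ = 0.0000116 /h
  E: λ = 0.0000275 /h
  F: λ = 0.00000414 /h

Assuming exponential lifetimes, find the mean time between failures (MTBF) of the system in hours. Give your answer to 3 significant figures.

1860

Series of exponential components: λ_sys = Σ λ_i
λ_sys = 0.000191 + 0.0000330 + 0.000270 + 0.0000116 + 0.0000275 + 0.00000414 = 5.3724e-04 /h
MTBF = 1 / λ_sys = 1860 h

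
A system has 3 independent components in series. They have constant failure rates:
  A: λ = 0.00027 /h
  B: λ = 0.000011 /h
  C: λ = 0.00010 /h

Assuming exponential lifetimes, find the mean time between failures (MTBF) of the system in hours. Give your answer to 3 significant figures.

2620

Series of exponential components: λ_sys = Σ λ_i
λ_sys = 0.00027 + 0.000011 + 0.00010 = 3.8100e-04 /h
MTBF = 1 / λ_sys = 2620 h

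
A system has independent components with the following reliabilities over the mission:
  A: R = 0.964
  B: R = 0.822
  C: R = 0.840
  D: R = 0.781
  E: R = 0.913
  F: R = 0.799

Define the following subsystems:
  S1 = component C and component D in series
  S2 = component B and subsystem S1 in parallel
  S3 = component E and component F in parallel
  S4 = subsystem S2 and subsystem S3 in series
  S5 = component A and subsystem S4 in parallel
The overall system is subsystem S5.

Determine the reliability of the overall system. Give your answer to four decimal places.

Series (C and D): 0.840000 × 0.781000 = 0.656040
Parallel (B and [0.656040]): 1 − (1 − 0.822000)(1 − 0.656040) = 0.938775
Parallel (E and F): 1 − (1 − 0.913000)(1 − 0.799000) = 0.982513
Series ([0.938775] and [0.982513]): 0.938775 × 0.982513 = 0.922359
Parallel (A and [0.922359]): 1 − (1 − 0.964000)(1 − 0.922359) = 0.9972

0.9972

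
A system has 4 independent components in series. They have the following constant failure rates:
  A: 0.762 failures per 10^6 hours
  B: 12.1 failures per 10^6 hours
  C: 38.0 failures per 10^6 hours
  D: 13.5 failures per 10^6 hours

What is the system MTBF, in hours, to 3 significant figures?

15500

Series of exponential components: λ_sys = Σ λ_i
λ_sys = 0.000000762 + 0.0000121 + 0.0000380 + 0.0000135 = 6.4362e-05 /h
MTBF = 1 / λ_sys = 15500 h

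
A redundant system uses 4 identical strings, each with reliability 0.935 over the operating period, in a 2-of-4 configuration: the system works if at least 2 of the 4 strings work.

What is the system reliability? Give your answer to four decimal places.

0.9990

R = Σ_{i=2}^{4} C(4,i) p^i (1−p)^{4−i} with p = 0.935
C(4,2)·0.935^2·0.065^2 = 0.022162
C(4,3)·0.935^3·0.065^1 = 0.212524
C(4,4)·0.935^4·0.065^0 = 0.764269
Sum = 0.9990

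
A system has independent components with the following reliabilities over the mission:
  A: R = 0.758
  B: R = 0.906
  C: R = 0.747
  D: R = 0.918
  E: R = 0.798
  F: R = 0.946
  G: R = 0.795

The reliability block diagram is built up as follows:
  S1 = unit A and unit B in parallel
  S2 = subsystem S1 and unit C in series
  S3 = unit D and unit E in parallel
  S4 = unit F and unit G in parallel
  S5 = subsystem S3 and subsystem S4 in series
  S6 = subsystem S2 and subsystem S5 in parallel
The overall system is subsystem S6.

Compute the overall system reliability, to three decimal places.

Parallel (A and B): 1 − (1 − 0.75800)(1 − 0.90600) = 0.97725
Series ([0.97725] and C): 0.97725 × 0.74700 = 0.73001
Parallel (D and E): 1 − (1 − 0.91800)(1 − 0.79800) = 0.98344
Parallel (F and G): 1 − (1 − 0.94600)(1 − 0.79500) = 0.98893
Series ([0.98344] and [0.98893]): 0.98344 × 0.98893 = 0.97255
Parallel ([0.73001] and [0.97255]): 1 − (1 − 0.73001)(1 − 0.97255) = 0.993

0.993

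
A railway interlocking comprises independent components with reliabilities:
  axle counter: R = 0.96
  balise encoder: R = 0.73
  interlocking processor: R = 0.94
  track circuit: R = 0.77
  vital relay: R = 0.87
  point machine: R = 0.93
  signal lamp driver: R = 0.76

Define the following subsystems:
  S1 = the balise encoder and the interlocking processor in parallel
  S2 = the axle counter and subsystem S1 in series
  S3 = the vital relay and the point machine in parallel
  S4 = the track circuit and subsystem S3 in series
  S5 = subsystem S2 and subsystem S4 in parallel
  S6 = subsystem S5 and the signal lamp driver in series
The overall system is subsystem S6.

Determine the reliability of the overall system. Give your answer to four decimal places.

Parallel (balise encoder and interlocking processor): 1 − (1 − 0.730000)(1 − 0.940000) = 0.983800
Series (axle counter and [0.983800]): 0.960000 × 0.983800 = 0.944448
Parallel (vital relay and point machine): 1 − (1 − 0.870000)(1 − 0.930000) = 0.990900
Series (track circuit and [0.990900]): 0.770000 × 0.990900 = 0.762993
Parallel ([0.944448] and [0.762993]): 1 − (1 − 0.944448)(1 − 0.762993) = 0.986834
Series ([0.986834] and signal lamp driver): 0.986834 × 0.760000 = 0.7500

0.7500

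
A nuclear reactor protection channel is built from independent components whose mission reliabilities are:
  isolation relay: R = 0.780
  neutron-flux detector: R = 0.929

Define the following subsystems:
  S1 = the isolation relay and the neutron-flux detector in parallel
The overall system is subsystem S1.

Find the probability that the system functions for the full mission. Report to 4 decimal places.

Parallel (isolation relay and neutron-flux detector): 1 − (1 − 0.780000)(1 − 0.929000) = 0.9844

0.9844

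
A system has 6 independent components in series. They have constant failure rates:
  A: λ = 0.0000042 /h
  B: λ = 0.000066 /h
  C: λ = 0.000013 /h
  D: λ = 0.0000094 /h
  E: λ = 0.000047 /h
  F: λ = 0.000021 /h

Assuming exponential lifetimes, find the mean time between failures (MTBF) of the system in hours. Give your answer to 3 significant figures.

Series of exponential components: λ_sys = Σ λ_i
λ_sys = 0.0000042 + 0.000066 + 0.000013 + 0.0000094 + 0.000047 + 0.000021 = 1.6060e-04 /h
MTBF = 1 / λ_sys = 6230 h

6230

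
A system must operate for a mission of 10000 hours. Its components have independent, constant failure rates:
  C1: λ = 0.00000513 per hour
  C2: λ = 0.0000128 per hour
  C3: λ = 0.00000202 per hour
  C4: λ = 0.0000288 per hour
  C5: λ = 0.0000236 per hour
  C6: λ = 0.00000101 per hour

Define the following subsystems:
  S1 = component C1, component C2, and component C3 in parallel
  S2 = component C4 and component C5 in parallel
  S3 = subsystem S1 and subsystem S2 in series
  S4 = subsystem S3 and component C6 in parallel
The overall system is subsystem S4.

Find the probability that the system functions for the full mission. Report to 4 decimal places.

0.9995

R(C1) = exp(−0.00000513 × 10000) = 0.949994
R(C2) = exp(−0.0000128 × 10000) = 0.879853
R(C3) = exp(−0.00000202 × 10000) = 0.980003
R(C4) = exp(−0.0000288 × 10000) = 0.749762
R(C5) = exp(−0.0000236 × 10000) = 0.789781
R(C6) = exp(−0.00000101 × 10000) = 0.989951
Parallel (C1, C2, and C3): 1 − (1 − 0.949994)(1 − 0.879853)(1 − 0.980003) = 0.999880
Parallel (C4 and C5): 1 − (1 − 0.749762)(1 − 0.789781) = 0.947395
Series ([0.999880] and [0.947395]): 0.999880 × 0.947395 = 0.947281
Parallel ([0.947281] and C6): 1 − (1 − 0.947281)(1 − 0.989951) = 0.9995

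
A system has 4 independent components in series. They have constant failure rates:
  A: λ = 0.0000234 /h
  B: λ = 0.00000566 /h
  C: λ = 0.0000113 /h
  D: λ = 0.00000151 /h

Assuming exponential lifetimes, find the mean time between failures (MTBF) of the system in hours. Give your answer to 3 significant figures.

23900

Series of exponential components: λ_sys = Σ λ_i
λ_sys = 0.0000234 + 0.00000566 + 0.0000113 + 0.00000151 = 4.1870e-05 /h
MTBF = 1 / λ_sys = 23900 h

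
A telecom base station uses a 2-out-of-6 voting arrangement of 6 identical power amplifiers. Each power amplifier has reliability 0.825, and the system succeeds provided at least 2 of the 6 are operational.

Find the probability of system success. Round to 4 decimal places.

0.9992

R = Σ_{i=2}^{6} C(6,i) p^i (1−p)^{6−i} with p = 0.825
C(6,2)·0.825^2·0.175^4 = 0.009575
C(6,3)·0.825^3·0.175^3 = 0.060187
C(6,4)·0.825^4·0.175^2 = 0.212806
C(6,5)·0.825^5·0.175^1 = 0.401291
C(6,6)·0.825^6·0.175^0 = 0.315300
Sum = 0.9992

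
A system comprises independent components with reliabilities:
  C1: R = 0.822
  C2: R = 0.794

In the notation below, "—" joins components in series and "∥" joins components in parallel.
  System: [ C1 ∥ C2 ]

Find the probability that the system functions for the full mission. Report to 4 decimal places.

0.9633

Parallel (C1 and C2): 1 − (1 − 0.822000)(1 − 0.794000) = 0.9633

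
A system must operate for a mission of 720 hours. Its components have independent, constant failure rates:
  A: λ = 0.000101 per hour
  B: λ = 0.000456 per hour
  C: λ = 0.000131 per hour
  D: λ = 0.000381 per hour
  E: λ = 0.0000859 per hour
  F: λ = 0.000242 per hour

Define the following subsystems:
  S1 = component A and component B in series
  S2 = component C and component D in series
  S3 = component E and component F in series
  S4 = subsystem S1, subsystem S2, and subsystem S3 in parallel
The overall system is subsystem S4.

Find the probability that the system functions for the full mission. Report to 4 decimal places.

R(A) = exp(−0.000101 × 720) = 0.929861
R(B) = exp(−0.000456 × 720) = 0.720133
R(C) = exp(−0.000131 × 720) = 0.909992
R(D) = exp(−0.000381 × 720) = 0.760089
R(E) = exp(−0.0000859 × 720) = 0.940026
R(F) = exp(−0.000242 × 720) = 0.840095
Series (A and B): 0.929861 × 0.720133 = 0.669624
Series (C and D): 0.909992 × 0.760089 = 0.691675
Series (E and F): 0.940026 × 0.840095 = 0.789711
Parallel ([0.669624], [0.691675], and [0.789711]): 1 − (1 − 0.669624)(1 − 0.691675)(1 − 0.789711) = 0.9786

0.9786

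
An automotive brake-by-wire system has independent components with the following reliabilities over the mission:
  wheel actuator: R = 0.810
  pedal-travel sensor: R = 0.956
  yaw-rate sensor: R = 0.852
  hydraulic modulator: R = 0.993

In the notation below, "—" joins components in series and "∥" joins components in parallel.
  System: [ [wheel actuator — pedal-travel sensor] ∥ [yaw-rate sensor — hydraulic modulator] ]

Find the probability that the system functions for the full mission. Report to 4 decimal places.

Series (wheel actuator and pedal-travel sensor): 0.810000 × 0.956000 = 0.774360
Series (yaw-rate sensor and hydraulic modulator): 0.852000 × 0.993000 = 0.846036
Parallel ([0.774360] and [0.846036]): 1 − (1 − 0.774360)(1 − 0.846036) = 0.9653

0.9653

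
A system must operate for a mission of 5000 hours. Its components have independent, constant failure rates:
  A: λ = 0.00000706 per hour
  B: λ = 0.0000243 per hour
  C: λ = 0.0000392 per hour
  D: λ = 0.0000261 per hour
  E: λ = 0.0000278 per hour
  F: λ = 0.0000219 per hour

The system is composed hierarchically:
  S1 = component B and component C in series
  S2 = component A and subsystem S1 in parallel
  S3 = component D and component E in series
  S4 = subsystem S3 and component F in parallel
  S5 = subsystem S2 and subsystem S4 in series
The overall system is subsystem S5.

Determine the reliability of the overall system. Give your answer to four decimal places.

0.9663

R(A) = exp(−0.00000706 × 5000) = 0.965316
R(B) = exp(−0.0000243 × 5000) = 0.885591
R(C) = exp(−0.0000392 × 5000) = 0.822012
R(D) = exp(−0.0000261 × 5000) = 0.877656
R(E) = exp(−0.0000278 × 5000) = 0.870228
R(F) = exp(−0.0000219 × 5000) = 0.896282
Series (B and C): 0.885591 × 0.822012 = 0.727966
Parallel (A and [0.727966]): 1 − (1 − 0.965316)(1 − 0.727966) = 0.990565
Series (D and E): 0.877656 × 0.870228 = 0.763761
Parallel ([0.763761] and F): 1 − (1 − 0.763761)(1 − 0.896282) = 0.975498
Series ([0.990565] and [0.975498]): 0.990565 × 0.975498 = 0.9663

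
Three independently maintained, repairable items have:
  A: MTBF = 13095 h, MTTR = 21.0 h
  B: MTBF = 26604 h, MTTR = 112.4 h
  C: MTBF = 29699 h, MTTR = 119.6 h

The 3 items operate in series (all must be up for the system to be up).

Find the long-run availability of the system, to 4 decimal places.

0.9902

A(A) = MTBF/(MTBF+MTTR) = 13095/(13095+21.0) = 0.998399
A(B) = MTBF/(MTBF+MTTR) = 26604/(26604+112.4) = 0.995793
A(C) = MTBF/(MTBF+MTTR) = 29699/(29699+119.6) = 0.995989
Series availability: 0.998399 × 0.995793 × 0.995989 = 0.9902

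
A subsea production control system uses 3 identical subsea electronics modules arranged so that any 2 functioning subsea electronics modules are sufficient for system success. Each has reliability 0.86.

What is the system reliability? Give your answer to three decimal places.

0.947

R = Σ_{i=2}^{3} C(3,i) p^i (1−p)^{3−i} with p = 0.86
C(3,2)·0.86^2·0.14^1 = 0.31063
C(3,3)·0.86^3·0.14^0 = 0.63606
Sum = 0.947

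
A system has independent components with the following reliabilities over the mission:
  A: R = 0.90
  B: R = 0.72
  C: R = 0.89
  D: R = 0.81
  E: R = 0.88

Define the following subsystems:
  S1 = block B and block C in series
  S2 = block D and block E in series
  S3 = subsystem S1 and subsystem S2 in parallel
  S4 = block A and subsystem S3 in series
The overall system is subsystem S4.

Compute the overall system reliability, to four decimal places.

Series (B and C): 0.720000 × 0.890000 = 0.640800
Series (D and E): 0.810000 × 0.880000 = 0.712800
Parallel ([0.640800] and [0.712800]): 1 − (1 − 0.640800)(1 − 0.712800) = 0.896838
Series (A and [0.896838]): 0.900000 × 0.896838 = 0.8072

0.8072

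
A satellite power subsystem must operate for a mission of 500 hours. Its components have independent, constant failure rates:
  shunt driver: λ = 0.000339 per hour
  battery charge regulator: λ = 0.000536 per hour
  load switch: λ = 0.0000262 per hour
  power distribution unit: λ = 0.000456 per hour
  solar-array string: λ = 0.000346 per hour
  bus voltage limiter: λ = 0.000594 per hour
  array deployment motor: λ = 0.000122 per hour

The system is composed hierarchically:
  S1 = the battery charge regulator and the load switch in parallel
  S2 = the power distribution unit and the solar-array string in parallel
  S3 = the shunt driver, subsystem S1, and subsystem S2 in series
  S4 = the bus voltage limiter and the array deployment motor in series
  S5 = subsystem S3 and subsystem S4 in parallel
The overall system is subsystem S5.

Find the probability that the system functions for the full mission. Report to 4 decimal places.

0.9441

R(shunt driver) = exp(−0.000339 × 500) = 0.844087
R(battery charge regulator) = exp(−0.000536 × 500) = 0.764908
R(load switch) = exp(−0.0000262 × 500) = 0.986985
R(power distribution unit) = exp(−0.000456 × 500) = 0.796124
R(solar-array string) = exp(−0.000346 × 500) = 0.841138
R(bus voltage limiter) = exp(−0.000594 × 500) = 0.743044
R(array deployment motor) = exp(−0.000122 × 500) = 0.940823
Parallel (battery charge regulator and load switch): 1 − (1 − 0.764908)(1 − 0.986985) = 0.996940
Parallel (power distribution unit and solar-array string): 1 − (1 − 0.796124)(1 − 0.841138) = 0.967612
Series (shunt driver, [0.996940], and [0.967612]): 0.844087 × 0.996940 × 0.967612 = 0.814249
Series (bus voltage limiter and array deployment motor): 0.743044 × 0.940823 = 0.699073
Parallel ([0.814249] and [0.699073]): 1 − (1 − 0.814249)(1 − 0.699073) = 0.9441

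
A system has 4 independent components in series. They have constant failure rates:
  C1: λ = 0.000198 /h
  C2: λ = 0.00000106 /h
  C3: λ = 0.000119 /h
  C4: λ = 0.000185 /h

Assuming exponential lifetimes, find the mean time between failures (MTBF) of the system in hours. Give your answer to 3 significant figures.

Series of exponential components: λ_sys = Σ λ_i
λ_sys = 0.000198 + 0.00000106 + 0.000119 + 0.000185 = 5.0306e-04 /h
MTBF = 1 / λ_sys = 1990 h

1990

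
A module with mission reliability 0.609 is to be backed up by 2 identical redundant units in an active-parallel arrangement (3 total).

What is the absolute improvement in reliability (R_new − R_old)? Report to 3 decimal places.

R_before = 0.609
R_after = 1 − (1 − 0.609)^3 = 0.940
ΔR = 0.940 − 0.609 = 0.331

0.331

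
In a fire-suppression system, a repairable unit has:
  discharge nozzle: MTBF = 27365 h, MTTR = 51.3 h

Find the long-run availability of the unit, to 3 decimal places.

A(discharge nozzle) = MTBF/(MTBF+MTTR) = 27365/(27365+51.3) = 0.998

0.998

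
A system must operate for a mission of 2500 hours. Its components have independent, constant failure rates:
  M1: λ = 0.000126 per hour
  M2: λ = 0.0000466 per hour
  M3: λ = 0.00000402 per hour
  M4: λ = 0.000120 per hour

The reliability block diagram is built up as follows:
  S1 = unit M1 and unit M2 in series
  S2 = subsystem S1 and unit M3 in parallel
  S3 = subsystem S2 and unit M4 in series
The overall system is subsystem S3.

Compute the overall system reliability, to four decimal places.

0.7382

R(M1) = exp(−0.000126 × 2500) = 0.729789
R(M2) = exp(−0.0000466 × 2500) = 0.890030
R(M3) = exp(−0.00000402 × 2500) = 0.990000
R(M4) = exp(−0.000120 × 2500) = 0.740818
Series (M1 and M2): 0.729789 × 0.890030 = 0.649534
Parallel ([0.649534] and M3): 1 − (1 − 0.649534)(1 − 0.990000) = 0.996495
Series ([0.996495] and M4): 0.996495 × 0.740818 = 0.7382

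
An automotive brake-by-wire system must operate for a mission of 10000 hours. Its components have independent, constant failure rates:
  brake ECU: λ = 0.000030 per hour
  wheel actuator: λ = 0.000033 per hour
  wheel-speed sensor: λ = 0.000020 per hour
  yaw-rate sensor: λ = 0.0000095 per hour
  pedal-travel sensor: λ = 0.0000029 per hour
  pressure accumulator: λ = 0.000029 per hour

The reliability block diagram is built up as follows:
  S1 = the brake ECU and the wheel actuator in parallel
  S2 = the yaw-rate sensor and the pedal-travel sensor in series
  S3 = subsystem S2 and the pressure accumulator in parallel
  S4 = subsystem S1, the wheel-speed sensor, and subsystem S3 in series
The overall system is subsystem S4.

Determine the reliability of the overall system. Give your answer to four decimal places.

0.7368

R(brake ECU) = exp(−0.000030 × 10000) = 0.740818
R(wheel actuator) = exp(−0.000033 × 10000) = 0.718924
R(wheel-speed sensor) = exp(−0.000020 × 10000) = 0.818731
R(yaw-rate sensor) = exp(−0.0000095 × 10000) = 0.909373
R(pedal-travel sensor) = exp(−0.0000029 × 10000) = 0.971416
R(pressure accumulator) = exp(−0.000029 × 10000) = 0.748264
Parallel (brake ECU and wheel actuator): 1 − (1 − 0.740818)(1 − 0.718924) = 0.927150
Series (yaw-rate sensor and pedal-travel sensor): 0.909373 × 0.971416 = 0.883379
Parallel ([0.883379] and pressure accumulator): 1 − (1 − 0.883379)(1 − 0.748264) = 0.970642
Series ([0.927150], wheel-speed sensor, and [0.970642]): 0.927150 × 0.818731 × 0.970642 = 0.7368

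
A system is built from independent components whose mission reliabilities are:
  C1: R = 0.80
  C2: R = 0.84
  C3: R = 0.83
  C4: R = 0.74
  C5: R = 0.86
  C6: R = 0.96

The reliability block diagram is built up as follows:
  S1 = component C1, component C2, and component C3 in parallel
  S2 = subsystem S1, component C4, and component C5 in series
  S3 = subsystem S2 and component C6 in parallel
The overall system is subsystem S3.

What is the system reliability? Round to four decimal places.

Parallel (C1, C2, and C3): 1 − (1 − 0.800000)(1 − 0.840000)(1 − 0.830000) = 0.994560
Series ([0.994560], C4, and C5): 0.994560 × 0.740000 × 0.860000 = 0.632938
Parallel ([0.632938] and C6): 1 − (1 − 0.632938)(1 − 0.960000) = 0.9853

0.9853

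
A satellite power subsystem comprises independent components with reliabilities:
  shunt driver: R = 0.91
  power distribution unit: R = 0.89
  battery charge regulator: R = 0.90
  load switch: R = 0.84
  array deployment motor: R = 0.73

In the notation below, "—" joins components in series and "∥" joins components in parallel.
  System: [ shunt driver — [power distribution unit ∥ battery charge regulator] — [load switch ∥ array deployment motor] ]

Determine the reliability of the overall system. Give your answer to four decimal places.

0.8611

Parallel (power distribution unit and battery charge regulator): 1 − (1 − 0.890000)(1 − 0.900000) = 0.989000
Parallel (load switch and array deployment motor): 1 − (1 − 0.840000)(1 − 0.730000) = 0.956800
Series (shunt driver, [0.989000], and [0.956800]): 0.910000 × 0.989000 × 0.956800 = 0.8611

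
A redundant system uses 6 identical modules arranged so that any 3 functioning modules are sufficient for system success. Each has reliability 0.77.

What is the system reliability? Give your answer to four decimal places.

0.9720

R = Σ_{i=3}^{6} C(6,i) p^i (1−p)^{6−i} with p = 0.77
C(6,3)·0.77^3·0.23^3 = 0.111093
C(6,4)·0.77^4·0.23^2 = 0.278939
C(6,5)·0.77^5·0.23^1 = 0.373536
C(6,6)·0.77^6·0.23^0 = 0.208422
Sum = 0.9720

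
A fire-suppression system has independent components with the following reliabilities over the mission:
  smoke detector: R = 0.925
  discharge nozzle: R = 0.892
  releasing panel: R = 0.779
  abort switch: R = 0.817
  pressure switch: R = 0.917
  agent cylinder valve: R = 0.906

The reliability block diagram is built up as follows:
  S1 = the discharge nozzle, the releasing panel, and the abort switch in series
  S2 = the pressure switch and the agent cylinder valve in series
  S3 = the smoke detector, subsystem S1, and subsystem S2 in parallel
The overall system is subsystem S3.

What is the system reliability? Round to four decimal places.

0.9945

Series (discharge nozzle, releasing panel, and abort switch): 0.892000 × 0.779000 × 0.817000 = 0.567707
Series (pressure switch and agent cylinder valve): 0.917000 × 0.906000 = 0.830802
Parallel (smoke detector, [0.567707], and [0.830802]): 1 − (1 − 0.925000)(1 − 0.567707)(1 − 0.830802) = 0.9945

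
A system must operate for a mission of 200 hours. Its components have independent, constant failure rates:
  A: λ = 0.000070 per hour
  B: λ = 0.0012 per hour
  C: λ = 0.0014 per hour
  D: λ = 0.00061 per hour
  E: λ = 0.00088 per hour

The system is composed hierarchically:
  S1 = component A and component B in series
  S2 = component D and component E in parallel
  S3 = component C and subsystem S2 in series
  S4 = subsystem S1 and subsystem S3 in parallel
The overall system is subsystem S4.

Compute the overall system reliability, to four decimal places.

0.9421

R(A) = exp(−0.000070 × 200) = 0.986098
R(B) = exp(−0.0012 × 200) = 0.786628
R(C) = exp(−0.0014 × 200) = 0.755784
R(D) = exp(−0.00061 × 200) = 0.885148
R(E) = exp(−0.00088 × 200) = 0.838618
Series (A and B): 0.986098 × 0.786628 = 0.775692
Parallel (D and E): 1 − (1 − 0.885148)(1 − 0.838618) = 0.981465
Series (C and [0.981465]): 0.755784 × 0.981465 = 0.741776
Parallel ([0.775692] and [0.741776]): 1 − (1 − 0.775692)(1 − 0.741776) = 0.9421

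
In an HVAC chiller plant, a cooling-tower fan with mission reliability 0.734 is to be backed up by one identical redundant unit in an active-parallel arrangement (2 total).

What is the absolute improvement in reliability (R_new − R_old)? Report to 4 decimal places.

0.1952

R_before = 0.734
R_after = 1 − (1 − 0.734)^2 = 0.9292
ΔR = 0.9292 − 0.734 = 0.1952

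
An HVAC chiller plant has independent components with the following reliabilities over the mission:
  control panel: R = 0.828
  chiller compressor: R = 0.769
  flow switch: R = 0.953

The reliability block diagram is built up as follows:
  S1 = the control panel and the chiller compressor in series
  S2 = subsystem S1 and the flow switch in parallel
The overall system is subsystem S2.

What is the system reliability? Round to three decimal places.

0.983

Series (control panel and chiller compressor): 0.82800 × 0.76900 = 0.63673
Parallel ([0.63673] and flow switch): 1 − (1 − 0.63673)(1 − 0.95300) = 0.983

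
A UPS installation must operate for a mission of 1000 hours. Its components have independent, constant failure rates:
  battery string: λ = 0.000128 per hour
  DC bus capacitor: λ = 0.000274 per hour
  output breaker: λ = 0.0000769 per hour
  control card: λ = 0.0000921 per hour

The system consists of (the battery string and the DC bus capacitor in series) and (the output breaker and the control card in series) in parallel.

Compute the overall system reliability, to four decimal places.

0.9485

R(battery string) = exp(−0.000128 × 1000) = 0.879853
R(DC bus capacitor) = exp(−0.000274 × 1000) = 0.760332
R(output breaker) = exp(−0.0000769 × 1000) = 0.925982
R(control card) = exp(−0.0000921 × 1000) = 0.912014
Series (battery string and DC bus capacitor): 0.879853 × 0.760332 = 0.668980
Series (output breaker and control card): 0.925982 × 0.912014 = 0.844509
Parallel ([0.668980] and [0.844509]): 1 − (1 − 0.668980)(1 − 0.844509) = 0.9485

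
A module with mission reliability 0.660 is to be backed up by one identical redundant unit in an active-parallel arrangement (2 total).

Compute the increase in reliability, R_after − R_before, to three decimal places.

0.224

R_before = 0.660
R_after = 1 − (1 − 0.660)^2 = 0.884
ΔR = 0.884 − 0.660 = 0.224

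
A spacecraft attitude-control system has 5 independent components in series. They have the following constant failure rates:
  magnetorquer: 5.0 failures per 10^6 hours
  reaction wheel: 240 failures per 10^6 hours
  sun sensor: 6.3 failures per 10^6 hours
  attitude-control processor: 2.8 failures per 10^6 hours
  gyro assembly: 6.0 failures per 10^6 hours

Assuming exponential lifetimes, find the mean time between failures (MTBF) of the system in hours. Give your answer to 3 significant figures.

3840

Series of exponential components: λ_sys = Σ λ_i
λ_sys = 0.0000050 + 0.00024 + 0.0000063 + 0.0000028 + 0.0000060 = 2.6010e-04 /h
MTBF = 1 / λ_sys = 3840 h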